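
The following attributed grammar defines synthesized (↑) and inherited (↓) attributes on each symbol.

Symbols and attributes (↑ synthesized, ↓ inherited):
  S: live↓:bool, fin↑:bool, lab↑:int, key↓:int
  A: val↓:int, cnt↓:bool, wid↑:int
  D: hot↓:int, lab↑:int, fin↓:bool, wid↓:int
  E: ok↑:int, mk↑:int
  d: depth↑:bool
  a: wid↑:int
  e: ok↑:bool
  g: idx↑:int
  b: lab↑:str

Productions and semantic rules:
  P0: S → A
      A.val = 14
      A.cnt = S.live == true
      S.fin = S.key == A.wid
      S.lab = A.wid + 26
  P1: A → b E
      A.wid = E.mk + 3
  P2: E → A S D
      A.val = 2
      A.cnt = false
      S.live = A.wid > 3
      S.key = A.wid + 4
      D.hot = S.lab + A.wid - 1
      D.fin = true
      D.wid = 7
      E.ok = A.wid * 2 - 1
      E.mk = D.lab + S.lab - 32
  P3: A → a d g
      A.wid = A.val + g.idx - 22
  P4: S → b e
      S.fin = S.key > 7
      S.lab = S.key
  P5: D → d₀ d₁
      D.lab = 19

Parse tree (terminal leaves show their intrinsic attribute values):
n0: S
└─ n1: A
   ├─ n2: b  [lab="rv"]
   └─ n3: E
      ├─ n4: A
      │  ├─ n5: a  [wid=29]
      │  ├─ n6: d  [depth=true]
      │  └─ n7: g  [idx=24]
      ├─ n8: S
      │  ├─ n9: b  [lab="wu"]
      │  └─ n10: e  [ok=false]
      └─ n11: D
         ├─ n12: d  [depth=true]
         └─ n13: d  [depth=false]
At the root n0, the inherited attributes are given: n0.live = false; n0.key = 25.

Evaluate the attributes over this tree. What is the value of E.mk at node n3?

1. n0.live = false  [given at root]
2. n0.key = 25  [given at root]
3. n1.val = 14  [14]
4. n1.cnt = false  [S.live == true]
5. n2.lab = "rv"  [terminal]
6. n4.val = 2  [2]
7. n4.cnt = false  [false]
8. n5.wid = 29  [terminal]
9. n6.depth = true  [terminal]
10. n7.idx = 24  [terminal]
11. n4.wid = 4  [A.val + g.idx - 22]
12. n8.live = true  [A.wid > 3]
13. n8.key = 8  [A.wid + 4]
14. n9.lab = "wu"  [terminal]
15. n10.ok = false  [terminal]
16. n8.fin = true  [S.key > 7]
17. n8.lab = 8  [S.key]
18. n11.hot = 11  [S.lab + A.wid - 1]
19. n11.fin = true  [true]
20. n11.wid = 7  [7]
21. n12.depth = true  [terminal]
22. n13.depth = false  [terminal]
23. n11.lab = 19  [19]
24. n3.ok = 7  [A.wid * 2 - 1]
25. n3.mk = -5  [D.lab + S.lab - 32]
26. n1.wid = -2  [E.mk + 3]
27. n0.fin = false  [S.key == A.wid]
28. n0.lab = 24  [A.wid + 26]

-5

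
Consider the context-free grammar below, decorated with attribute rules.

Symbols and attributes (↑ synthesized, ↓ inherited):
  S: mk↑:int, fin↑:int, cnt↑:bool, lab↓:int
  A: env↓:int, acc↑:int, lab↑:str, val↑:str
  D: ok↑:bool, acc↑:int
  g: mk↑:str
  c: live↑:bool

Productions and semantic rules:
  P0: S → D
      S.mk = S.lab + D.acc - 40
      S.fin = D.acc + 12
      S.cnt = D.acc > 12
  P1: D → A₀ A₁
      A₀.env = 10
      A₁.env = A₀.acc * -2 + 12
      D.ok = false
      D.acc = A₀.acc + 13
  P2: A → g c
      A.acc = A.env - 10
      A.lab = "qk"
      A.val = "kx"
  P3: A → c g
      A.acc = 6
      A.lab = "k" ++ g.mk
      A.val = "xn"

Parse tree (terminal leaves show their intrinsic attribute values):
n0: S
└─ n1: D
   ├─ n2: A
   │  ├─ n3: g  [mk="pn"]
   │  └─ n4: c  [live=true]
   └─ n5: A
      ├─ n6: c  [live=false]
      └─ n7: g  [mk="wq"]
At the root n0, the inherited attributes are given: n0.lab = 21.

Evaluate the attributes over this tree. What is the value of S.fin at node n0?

1. n0.lab = 21  [given at root]
2. n2.env = 10  [10]
3. n3.mk = "pn"  [terminal]
4. n4.live = true  [terminal]
5. n2.acc = 0  [A.env - 10]
6. n2.lab = "qk"  ["qk"]
7. n2.val = "kx"  ["kx"]
8. n5.env = 12  [A₀.acc * -2 + 12]
9. n6.live = false  [terminal]
10. n7.mk = "wq"  [terminal]
11. n5.acc = 6  [6]
12. n5.lab = "kwq"  ["k" ++ g.mk]
13. n5.val = "xn"  ["xn"]
14. n1.ok = false  [false]
15. n1.acc = 13  [A₀.acc + 13]
16. n0.mk = -6  [S.lab + D.acc - 40]
17. n0.fin = 25  [D.acc + 12]
18. n0.cnt = true  [D.acc > 12]

25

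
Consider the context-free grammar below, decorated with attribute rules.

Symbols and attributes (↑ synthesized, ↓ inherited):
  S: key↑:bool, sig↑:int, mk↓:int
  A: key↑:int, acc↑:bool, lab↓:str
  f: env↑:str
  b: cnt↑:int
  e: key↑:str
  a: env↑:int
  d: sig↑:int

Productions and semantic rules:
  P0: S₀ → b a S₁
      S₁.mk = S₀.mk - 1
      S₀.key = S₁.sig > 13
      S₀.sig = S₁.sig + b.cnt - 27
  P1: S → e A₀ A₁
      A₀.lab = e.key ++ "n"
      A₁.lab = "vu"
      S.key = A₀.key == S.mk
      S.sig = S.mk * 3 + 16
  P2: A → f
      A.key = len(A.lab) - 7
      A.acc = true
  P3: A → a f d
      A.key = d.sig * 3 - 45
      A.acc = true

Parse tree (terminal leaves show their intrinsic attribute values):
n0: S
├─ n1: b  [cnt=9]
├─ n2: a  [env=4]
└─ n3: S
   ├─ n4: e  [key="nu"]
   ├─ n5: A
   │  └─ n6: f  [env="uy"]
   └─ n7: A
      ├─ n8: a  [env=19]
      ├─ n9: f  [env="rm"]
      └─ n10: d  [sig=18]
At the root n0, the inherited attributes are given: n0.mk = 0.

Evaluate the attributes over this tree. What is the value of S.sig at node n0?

1. n0.mk = 0  [given at root]
2. n1.cnt = 9  [terminal]
3. n2.env = 4  [terminal]
4. n3.mk = -1  [S₀.mk - 1]
5. n4.key = "nu"  [terminal]
6. n5.lab = "nun"  [e.key ++ "n"]
7. n6.env = "uy"  [terminal]
8. n5.key = -4  [len(A.lab) - 7]
9. n5.acc = true  [true]
10. n7.lab = "vu"  ["vu"]
11. n8.env = 19  [terminal]
12. n9.env = "rm"  [terminal]
13. n10.sig = 18  [terminal]
14. n7.key = 9  [d.sig * 3 - 45]
15. n7.acc = true  [true]
16. n3.key = false  [A₀.key == S.mk]
17. n3.sig = 13  [S.mk * 3 + 16]
18. n0.key = false  [S₁.sig > 13]
19. n0.sig = -5  [S₁.sig + b.cnt - 27]

-5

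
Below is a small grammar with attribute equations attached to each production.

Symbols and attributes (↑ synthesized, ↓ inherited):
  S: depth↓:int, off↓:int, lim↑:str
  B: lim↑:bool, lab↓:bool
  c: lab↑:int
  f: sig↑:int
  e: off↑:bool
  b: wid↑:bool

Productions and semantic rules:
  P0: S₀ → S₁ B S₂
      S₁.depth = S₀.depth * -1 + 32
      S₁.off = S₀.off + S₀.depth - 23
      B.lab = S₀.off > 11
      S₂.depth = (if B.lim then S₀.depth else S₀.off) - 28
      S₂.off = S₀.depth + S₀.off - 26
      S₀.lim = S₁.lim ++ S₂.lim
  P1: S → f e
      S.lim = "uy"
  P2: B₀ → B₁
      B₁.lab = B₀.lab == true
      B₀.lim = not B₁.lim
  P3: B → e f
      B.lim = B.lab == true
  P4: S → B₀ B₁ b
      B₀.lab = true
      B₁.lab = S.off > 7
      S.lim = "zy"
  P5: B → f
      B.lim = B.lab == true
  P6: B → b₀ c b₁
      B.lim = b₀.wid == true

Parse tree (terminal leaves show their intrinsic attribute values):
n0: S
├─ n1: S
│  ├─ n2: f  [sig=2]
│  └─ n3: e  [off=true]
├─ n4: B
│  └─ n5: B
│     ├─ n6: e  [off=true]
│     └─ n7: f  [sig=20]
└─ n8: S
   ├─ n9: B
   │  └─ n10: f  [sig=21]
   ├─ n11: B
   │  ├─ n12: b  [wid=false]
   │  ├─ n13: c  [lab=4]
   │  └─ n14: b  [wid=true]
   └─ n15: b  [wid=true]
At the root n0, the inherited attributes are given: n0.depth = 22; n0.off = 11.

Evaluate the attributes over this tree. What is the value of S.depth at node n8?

1. n0.depth = 22  [given at root]
2. n0.off = 11  [given at root]
3. n1.depth = 10  [S₀.depth * -1 + 32]
4. n1.off = 10  [S₀.off + S₀.depth - 23]
5. n2.sig = 2  [terminal]
6. n3.off = true  [terminal]
7. n1.lim = "uy"  ["uy"]
8. n4.lab = false  [S₀.off > 11]
9. n5.lab = false  [B₀.lab == true]
10. n6.off = true  [terminal]
11. n7.sig = 20  [terminal]
12. n5.lim = false  [B.lab == true]
13. n4.lim = true  [not B₁.lim]
14. n8.depth = -6  [(if B.lim then S₀.depth else S₀.off) - 28]
15. n8.off = 7  [S₀.depth + S₀.off - 26]
16. n9.lab = true  [true]
17. n10.sig = 21  [terminal]
18. n9.lim = true  [B.lab == true]
19. n11.lab = false  [S.off > 7]
20. n12.wid = false  [terminal]
21. n13.lab = 4  [terminal]
22. n14.wid = true  [terminal]
23. n11.lim = false  [b₀.wid == true]
24. n15.wid = true  [terminal]
25. n8.lim = "zy"  ["zy"]
26. n0.lim = "uyzy"  [S₁.lim ++ S₂.lim]

-6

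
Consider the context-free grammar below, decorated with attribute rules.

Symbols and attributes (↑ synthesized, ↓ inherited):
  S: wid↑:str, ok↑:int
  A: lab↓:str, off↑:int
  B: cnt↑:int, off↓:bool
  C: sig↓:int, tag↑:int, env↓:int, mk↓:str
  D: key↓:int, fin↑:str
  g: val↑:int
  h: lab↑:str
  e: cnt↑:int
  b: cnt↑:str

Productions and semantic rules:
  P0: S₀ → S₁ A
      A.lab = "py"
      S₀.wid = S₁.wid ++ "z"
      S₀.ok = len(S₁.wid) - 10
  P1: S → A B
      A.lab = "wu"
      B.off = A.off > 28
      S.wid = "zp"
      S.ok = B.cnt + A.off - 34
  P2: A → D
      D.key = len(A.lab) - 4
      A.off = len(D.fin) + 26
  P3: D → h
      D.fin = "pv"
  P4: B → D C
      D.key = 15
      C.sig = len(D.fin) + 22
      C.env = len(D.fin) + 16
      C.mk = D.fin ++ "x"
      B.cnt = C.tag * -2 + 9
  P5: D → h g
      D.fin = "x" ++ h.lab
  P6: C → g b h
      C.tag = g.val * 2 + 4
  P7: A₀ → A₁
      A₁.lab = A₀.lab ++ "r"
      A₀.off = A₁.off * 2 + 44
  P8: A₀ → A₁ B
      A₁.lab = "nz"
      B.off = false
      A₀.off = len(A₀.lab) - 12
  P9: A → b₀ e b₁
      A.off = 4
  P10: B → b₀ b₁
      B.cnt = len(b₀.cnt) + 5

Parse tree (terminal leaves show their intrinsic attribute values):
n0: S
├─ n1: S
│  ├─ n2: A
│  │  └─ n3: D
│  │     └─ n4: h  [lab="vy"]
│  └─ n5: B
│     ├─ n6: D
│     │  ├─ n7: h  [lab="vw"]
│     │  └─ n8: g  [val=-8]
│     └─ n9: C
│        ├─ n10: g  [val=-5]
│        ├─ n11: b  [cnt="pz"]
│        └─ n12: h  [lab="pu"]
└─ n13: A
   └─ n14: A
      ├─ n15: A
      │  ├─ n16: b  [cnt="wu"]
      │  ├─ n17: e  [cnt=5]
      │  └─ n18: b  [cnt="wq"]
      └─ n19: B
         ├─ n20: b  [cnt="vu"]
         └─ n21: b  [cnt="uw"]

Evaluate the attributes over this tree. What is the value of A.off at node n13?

26

1. n2.lab = "wu"  ["wu"]
2. n3.key = -2  [len(A.lab) - 4]
3. n4.lab = "vy"  [terminal]
4. n3.fin = "pv"  ["pv"]
5. n2.off = 28  [len(D.fin) + 26]
6. n5.off = false  [A.off > 28]
7. n6.key = 15  [15]
8. n7.lab = "vw"  [terminal]
9. n8.val = -8  [terminal]
10. n6.fin = "xvw"  ["x" ++ h.lab]
11. n9.sig = 25  [len(D.fin) + 22]
12. n9.env = 19  [len(D.fin) + 16]
13. n9.mk = "xvwx"  [D.fin ++ "x"]
14. n10.val = -5  [terminal]
15. n11.cnt = "pz"  [terminal]
16. n12.lab = "pu"  [terminal]
17. n9.tag = -6  [g.val * 2 + 4]
18. n5.cnt = 21  [C.tag * -2 + 9]
19. n1.wid = "zp"  ["zp"]
20. n1.ok = 15  [B.cnt + A.off - 34]
21. n13.lab = "py"  ["py"]
22. n14.lab = "pyr"  [A₀.lab ++ "r"]
23. n15.lab = "nz"  ["nz"]
24. n16.cnt = "wu"  [terminal]
25. n17.cnt = 5  [terminal]
26. n18.cnt = "wq"  [terminal]
27. n15.off = 4  [4]
28. n19.off = false  [false]
29. n20.cnt = "vu"  [terminal]
30. n21.cnt = "uw"  [terminal]
31. n19.cnt = 7  [len(b₀.cnt) + 5]
32. n14.off = -9  [len(A₀.lab) - 12]
33. n13.off = 26  [A₁.off * 2 + 44]
34. n0.wid = "zpz"  [S₁.wid ++ "z"]
35. n0.ok = -8  [len(S₁.wid) - 10]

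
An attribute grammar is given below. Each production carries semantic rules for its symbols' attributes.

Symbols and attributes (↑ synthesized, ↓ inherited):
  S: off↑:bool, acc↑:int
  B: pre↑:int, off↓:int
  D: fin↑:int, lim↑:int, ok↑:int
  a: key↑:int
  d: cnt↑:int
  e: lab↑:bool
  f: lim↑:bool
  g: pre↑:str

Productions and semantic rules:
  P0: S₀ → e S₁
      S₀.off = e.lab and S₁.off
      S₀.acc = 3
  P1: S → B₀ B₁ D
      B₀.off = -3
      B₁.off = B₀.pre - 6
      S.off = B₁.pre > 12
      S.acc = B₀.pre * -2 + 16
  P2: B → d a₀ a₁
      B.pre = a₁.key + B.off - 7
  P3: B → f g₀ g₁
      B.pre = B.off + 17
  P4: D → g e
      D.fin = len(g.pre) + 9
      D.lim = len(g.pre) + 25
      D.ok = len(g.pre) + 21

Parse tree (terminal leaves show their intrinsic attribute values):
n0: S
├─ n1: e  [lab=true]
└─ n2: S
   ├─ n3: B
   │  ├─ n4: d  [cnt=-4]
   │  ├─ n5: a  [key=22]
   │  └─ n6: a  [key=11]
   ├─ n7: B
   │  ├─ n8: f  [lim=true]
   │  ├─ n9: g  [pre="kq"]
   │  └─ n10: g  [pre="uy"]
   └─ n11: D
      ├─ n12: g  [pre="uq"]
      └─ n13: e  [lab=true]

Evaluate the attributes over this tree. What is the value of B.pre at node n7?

1. n1.lab = true  [terminal]
2. n3.off = -3  [-3]
3. n4.cnt = -4  [terminal]
4. n5.key = 22  [terminal]
5. n6.key = 11  [terminal]
6. n3.pre = 1  [a₁.key + B.off - 7]
7. n7.off = -5  [B₀.pre - 6]
8. n8.lim = true  [terminal]
9. n9.pre = "kq"  [terminal]
10. n10.pre = "uy"  [terminal]
11. n7.pre = 12  [B.off + 17]
12. n12.pre = "uq"  [terminal]
13. n13.lab = true  [terminal]
14. n11.fin = 11  [len(g.pre) + 9]
15. n11.lim = 27  [len(g.pre) + 25]
16. n11.ok = 23  [len(g.pre) + 21]
17. n2.off = false  [B₁.pre > 12]
18. n2.acc = 14  [B₀.pre * -2 + 16]
19. n0.off = false  [e.lab and S₁.off]
20. n0.acc = 3  [3]

12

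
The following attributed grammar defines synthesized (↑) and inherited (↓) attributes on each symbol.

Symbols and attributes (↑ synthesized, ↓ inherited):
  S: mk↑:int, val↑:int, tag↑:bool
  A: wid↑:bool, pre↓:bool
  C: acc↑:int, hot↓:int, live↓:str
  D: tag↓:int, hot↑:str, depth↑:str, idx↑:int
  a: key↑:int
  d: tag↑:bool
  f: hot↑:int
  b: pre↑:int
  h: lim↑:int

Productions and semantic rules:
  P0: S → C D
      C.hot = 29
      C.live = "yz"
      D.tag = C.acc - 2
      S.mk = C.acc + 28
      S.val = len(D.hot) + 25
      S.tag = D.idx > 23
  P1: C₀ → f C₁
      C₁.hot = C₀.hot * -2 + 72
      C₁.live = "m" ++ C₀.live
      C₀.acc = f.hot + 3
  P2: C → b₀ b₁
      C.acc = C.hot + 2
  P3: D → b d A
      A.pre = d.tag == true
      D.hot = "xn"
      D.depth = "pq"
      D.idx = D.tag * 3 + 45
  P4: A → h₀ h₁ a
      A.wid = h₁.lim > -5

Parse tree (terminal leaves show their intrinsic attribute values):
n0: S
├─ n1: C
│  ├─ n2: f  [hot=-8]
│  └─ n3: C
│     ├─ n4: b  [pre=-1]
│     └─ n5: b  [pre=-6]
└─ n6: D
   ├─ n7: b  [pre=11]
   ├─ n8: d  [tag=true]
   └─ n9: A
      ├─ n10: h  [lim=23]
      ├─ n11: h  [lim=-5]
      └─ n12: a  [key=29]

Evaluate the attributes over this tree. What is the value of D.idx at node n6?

1. n1.hot = 29  [29]
2. n1.live = "yz"  ["yz"]
3. n2.hot = -8  [terminal]
4. n3.hot = 14  [C₀.hot * -2 + 72]
5. n3.live = "myz"  ["m" ++ C₀.live]
6. n4.pre = -1  [terminal]
7. n5.pre = -6  [terminal]
8. n3.acc = 16  [C.hot + 2]
9. n1.acc = -5  [f.hot + 3]
10. n6.tag = -7  [C.acc - 2]
11. n7.pre = 11  [terminal]
12. n8.tag = true  [terminal]
13. n9.pre = true  [d.tag == true]
14. n10.lim = 23  [terminal]
15. n11.lim = -5  [terminal]
16. n12.key = 29  [terminal]
17. n9.wid = false  [h₁.lim > -5]
18. n6.hot = "xn"  ["xn"]
19. n6.depth = "pq"  ["pq"]
20. n6.idx = 24  [D.tag * 3 + 45]
21. n0.mk = 23  [C.acc + 28]
22. n0.val = 27  [len(D.hot) + 25]
23. n0.tag = true  [D.idx > 23]

24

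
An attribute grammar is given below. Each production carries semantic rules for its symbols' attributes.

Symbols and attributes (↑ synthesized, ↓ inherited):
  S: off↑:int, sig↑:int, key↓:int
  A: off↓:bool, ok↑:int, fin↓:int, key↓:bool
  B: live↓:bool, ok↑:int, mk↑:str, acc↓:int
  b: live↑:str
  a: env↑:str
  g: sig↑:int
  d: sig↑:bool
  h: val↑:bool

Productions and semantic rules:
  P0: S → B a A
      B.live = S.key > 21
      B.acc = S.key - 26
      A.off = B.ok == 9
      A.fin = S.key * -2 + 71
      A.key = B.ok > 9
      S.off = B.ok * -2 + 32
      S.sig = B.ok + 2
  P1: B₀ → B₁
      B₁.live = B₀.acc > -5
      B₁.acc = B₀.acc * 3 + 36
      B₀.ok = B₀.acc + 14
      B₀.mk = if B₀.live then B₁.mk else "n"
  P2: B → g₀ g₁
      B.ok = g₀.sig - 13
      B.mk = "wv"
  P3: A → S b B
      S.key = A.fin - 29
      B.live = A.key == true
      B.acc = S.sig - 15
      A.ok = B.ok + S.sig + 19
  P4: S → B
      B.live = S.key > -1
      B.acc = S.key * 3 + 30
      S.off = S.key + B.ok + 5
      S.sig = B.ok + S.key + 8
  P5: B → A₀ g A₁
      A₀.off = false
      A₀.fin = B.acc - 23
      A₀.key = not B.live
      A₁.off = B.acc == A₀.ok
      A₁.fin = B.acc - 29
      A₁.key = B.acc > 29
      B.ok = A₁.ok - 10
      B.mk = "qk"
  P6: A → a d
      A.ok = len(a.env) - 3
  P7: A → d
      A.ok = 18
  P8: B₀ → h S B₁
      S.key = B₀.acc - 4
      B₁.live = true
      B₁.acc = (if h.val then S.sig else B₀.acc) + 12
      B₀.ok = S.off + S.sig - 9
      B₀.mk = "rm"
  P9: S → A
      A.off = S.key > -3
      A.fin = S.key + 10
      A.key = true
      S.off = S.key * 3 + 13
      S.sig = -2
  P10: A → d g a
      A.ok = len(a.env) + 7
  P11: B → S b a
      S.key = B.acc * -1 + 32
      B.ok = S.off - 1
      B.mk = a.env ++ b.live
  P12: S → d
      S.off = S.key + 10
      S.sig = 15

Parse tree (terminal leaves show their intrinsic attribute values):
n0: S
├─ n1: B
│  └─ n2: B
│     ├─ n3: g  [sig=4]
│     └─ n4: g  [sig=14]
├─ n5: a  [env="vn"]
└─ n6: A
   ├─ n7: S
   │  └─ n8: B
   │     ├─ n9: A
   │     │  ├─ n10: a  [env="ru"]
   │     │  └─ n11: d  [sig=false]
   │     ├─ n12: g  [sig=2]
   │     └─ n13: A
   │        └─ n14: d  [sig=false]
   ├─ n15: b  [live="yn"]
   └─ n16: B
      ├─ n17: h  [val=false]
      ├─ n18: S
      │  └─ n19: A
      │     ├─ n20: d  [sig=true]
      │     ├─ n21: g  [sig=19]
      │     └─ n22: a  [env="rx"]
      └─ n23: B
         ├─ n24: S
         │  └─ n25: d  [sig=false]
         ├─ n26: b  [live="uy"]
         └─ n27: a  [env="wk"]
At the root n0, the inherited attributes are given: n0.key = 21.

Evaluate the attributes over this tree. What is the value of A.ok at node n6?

1. n0.key = 21  [given at root]
2. n1.live = false  [S.key > 21]
3. n1.acc = -5  [S.key - 26]
4. n2.live = false  [B₀.acc > -5]
5. n2.acc = 21  [B₀.acc * 3 + 36]
6. n3.sig = 4  [terminal]
7. n4.sig = 14  [terminal]
8. n2.ok = -9  [g₀.sig - 13]
9. n2.mk = "wv"  ["wv"]
10. n1.ok = 9  [B₀.acc + 14]
11. n1.mk = "n"  [if B₀.live then B₁.mk else "n"]
12. n5.env = "vn"  [terminal]
13. n6.off = true  [B.ok == 9]
14. n6.fin = 29  [S.key * -2 + 71]
15. n6.key = false  [B.ok > 9]
16. n7.key = 0  [A.fin - 29]
17. n8.live = true  [S.key > -1]
18. n8.acc = 30  [S.key * 3 + 30]
19. n9.off = false  [false]
20. n9.fin = 7  [B.acc - 23]
21. n9.key = false  [not B.live]
22. n10.env = "ru"  [terminal]
23. n11.sig = false  [terminal]
24. n9.ok = -1  [len(a.env) - 3]
25. n12.sig = 2  [terminal]
26. n13.off = false  [B.acc == A₀.ok]
27. n13.fin = 1  [B.acc - 29]
28. n13.key = true  [B.acc > 29]
29. n14.sig = false  [terminal]
30. n13.ok = 18  [18]
31. n8.ok = 8  [A₁.ok - 10]
32. n8.mk = "qk"  ["qk"]
33. n7.off = 13  [S.key + B.ok + 5]
34. n7.sig = 16  [B.ok + S.key + 8]
35. n15.live = "yn"  [terminal]
36. n16.live = false  [A.key == true]
37. n16.acc = 1  [S.sig - 15]
38. n17.val = false  [terminal]
39. n18.key = -3  [B₀.acc - 4]
40. n19.off = false  [S.key > -3]
41. n19.fin = 7  [S.key + 10]
42. n19.key = true  [true]
43. n20.sig = true  [terminal]
44. n21.sig = 19  [terminal]
45. n22.env = "rx"  [terminal]
46. n19.ok = 9  [len(a.env) + 7]
47. n18.off = 4  [S.key * 3 + 13]
48. n18.sig = -2  [-2]
49. n23.live = true  [true]
50. n23.acc = 13  [(if h.val then S.sig else B₀.acc) + 12]
51. n24.key = 19  [B.acc * -1 + 32]
52. n25.sig = false  [terminal]
53. n24.off = 29  [S.key + 10]
54. n24.sig = 15  [15]
55. n26.live = "uy"  [terminal]
56. n27.env = "wk"  [terminal]
57. n23.ok = 28  [S.off - 1]
58. n23.mk = "wkuy"  [a.env ++ b.live]
59. n16.ok = -7  [S.off + S.sig - 9]
60. n16.mk = "rm"  ["rm"]
61. n6.ok = 28  [B.ok + S.sig + 19]
62. n0.off = 14  [B.ok * -2 + 32]
63. n0.sig = 11  [B.ok + 2]

28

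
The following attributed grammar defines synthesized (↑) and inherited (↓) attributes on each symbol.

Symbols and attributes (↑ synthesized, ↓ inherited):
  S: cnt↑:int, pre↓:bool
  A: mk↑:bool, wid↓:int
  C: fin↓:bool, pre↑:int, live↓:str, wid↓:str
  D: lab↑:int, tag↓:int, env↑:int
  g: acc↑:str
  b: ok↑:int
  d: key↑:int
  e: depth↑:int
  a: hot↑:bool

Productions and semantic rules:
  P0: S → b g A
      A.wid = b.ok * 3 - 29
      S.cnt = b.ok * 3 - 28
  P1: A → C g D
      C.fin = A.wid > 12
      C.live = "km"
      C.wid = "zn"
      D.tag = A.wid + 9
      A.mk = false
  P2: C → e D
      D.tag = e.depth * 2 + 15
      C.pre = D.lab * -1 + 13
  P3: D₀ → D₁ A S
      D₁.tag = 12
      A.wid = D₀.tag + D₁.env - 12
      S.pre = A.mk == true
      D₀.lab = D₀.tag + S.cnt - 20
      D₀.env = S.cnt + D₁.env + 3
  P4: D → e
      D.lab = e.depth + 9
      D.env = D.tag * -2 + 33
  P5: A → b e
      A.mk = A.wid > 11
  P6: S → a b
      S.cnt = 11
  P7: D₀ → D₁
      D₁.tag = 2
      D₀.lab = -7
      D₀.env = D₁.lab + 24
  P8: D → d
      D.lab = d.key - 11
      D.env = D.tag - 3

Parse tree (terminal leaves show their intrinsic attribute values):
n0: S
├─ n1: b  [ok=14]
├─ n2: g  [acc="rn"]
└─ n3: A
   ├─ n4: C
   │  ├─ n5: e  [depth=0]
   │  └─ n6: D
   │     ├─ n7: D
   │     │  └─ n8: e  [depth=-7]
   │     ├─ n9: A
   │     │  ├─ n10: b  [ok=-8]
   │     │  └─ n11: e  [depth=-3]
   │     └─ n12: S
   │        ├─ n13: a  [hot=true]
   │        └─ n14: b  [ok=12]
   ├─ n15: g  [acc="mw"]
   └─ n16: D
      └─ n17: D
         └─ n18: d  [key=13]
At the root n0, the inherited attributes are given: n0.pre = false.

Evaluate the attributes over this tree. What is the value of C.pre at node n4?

7

1. n0.pre = false  [given at root]
2. n1.ok = 14  [terminal]
3. n2.acc = "rn"  [terminal]
4. n3.wid = 13  [b.ok * 3 - 29]
5. n4.fin = true  [A.wid > 12]
6. n4.live = "km"  ["km"]
7. n4.wid = "zn"  ["zn"]
8. n5.depth = 0  [terminal]
9. n6.tag = 15  [e.depth * 2 + 15]
10. n7.tag = 12  [12]
11. n8.depth = -7  [terminal]
12. n7.lab = 2  [e.depth + 9]
13. n7.env = 9  [D.tag * -2 + 33]
14. n9.wid = 12  [D₀.tag + D₁.env - 12]
15. n10.ok = -8  [terminal]
16. n11.depth = -3  [terminal]
17. n9.mk = true  [A.wid > 11]
18. n12.pre = true  [A.mk == true]
19. n13.hot = true  [terminal]
20. n14.ok = 12  [terminal]
21. n12.cnt = 11  [11]
22. n6.lab = 6  [D₀.tag + S.cnt - 20]
23. n6.env = 23  [S.cnt + D₁.env + 3]
24. n4.pre = 7  [D.lab * -1 + 13]
25. n15.acc = "mw"  [terminal]
26. n16.tag = 22  [A.wid + 9]
27. n17.tag = 2  [2]
28. n18.key = 13  [terminal]
29. n17.lab = 2  [d.key - 11]
30. n17.env = -1  [D.tag - 3]
31. n16.lab = -7  [-7]
32. n16.env = 26  [D₁.lab + 24]
33. n3.mk = false  [false]
34. n0.cnt = 14  [b.ok * 3 - 28]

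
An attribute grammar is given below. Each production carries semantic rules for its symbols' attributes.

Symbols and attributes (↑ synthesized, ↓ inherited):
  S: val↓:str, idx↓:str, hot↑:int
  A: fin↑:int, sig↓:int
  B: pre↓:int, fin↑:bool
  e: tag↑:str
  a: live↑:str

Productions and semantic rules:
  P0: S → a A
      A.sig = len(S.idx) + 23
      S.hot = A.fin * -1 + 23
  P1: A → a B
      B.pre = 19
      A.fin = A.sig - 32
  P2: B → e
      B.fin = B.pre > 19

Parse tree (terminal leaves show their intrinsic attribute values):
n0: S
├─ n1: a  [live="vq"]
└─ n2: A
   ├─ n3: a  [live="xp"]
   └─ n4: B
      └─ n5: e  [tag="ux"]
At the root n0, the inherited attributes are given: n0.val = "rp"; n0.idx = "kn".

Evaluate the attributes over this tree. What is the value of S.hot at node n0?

1. n0.val = "rp"  [given at root]
2. n0.idx = "kn"  [given at root]
3. n1.live = "vq"  [terminal]
4. n2.sig = 25  [len(S.idx) + 23]
5. n3.live = "xp"  [terminal]
6. n4.pre = 19  [19]
7. n5.tag = "ux"  [terminal]
8. n4.fin = false  [B.pre > 19]
9. n2.fin = -7  [A.sig - 32]
10. n0.hot = 30  [A.fin * -1 + 23]

30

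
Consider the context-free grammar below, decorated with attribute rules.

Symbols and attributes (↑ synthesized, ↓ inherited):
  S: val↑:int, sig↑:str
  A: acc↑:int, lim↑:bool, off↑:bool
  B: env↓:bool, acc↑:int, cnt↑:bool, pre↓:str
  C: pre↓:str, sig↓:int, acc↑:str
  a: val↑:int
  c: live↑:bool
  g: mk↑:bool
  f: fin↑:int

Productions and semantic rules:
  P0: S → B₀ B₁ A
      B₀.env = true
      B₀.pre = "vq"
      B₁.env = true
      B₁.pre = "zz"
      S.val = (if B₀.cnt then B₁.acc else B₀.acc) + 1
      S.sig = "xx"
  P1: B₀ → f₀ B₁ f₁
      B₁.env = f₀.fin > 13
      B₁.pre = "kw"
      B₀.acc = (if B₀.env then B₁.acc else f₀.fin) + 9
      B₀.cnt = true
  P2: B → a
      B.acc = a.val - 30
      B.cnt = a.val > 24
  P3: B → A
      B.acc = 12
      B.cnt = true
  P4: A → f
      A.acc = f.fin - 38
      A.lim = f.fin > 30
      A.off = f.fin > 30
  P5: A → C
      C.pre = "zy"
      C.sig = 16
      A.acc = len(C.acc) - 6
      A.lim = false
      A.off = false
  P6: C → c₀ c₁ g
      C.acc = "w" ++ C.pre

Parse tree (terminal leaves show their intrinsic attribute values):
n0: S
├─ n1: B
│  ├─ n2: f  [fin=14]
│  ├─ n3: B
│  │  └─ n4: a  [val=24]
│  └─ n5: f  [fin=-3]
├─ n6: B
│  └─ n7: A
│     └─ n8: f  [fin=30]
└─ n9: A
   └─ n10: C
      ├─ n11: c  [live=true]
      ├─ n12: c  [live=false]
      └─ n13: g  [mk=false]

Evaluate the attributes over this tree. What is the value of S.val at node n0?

13

1. n1.env = true  [true]
2. n1.pre = "vq"  ["vq"]
3. n2.fin = 14  [terminal]
4. n3.env = true  [f₀.fin > 13]
5. n3.pre = "kw"  ["kw"]
6. n4.val = 24  [terminal]
7. n3.acc = -6  [a.val - 30]
8. n3.cnt = false  [a.val > 24]
9. n5.fin = -3  [terminal]
10. n1.acc = 3  [(if B₀.env then B₁.acc else f₀.fin) + 9]
11. n1.cnt = true  [true]
12. n6.env = true  [true]
13. n6.pre = "zz"  ["zz"]
14. n8.fin = 30  [terminal]
15. n7.acc = -8  [f.fin - 38]
16. n7.lim = false  [f.fin > 30]
17. n7.off = false  [f.fin > 30]
18. n6.acc = 12  [12]
19. n6.cnt = true  [true]
20. n10.pre = "zy"  ["zy"]
21. n10.sig = 16  [16]
22. n11.live = true  [terminal]
23. n12.live = false  [terminal]
24. n13.mk = false  [terminal]
25. n10.acc = "wzy"  ["w" ++ C.pre]
26. n9.acc = -3  [len(C.acc) - 6]
27. n9.lim = false  [false]
28. n9.off = false  [false]
29. n0.val = 13  [(if B₀.cnt then B₁.acc else B₀.acc) + 1]
30. n0.sig = "xx"  ["xx"]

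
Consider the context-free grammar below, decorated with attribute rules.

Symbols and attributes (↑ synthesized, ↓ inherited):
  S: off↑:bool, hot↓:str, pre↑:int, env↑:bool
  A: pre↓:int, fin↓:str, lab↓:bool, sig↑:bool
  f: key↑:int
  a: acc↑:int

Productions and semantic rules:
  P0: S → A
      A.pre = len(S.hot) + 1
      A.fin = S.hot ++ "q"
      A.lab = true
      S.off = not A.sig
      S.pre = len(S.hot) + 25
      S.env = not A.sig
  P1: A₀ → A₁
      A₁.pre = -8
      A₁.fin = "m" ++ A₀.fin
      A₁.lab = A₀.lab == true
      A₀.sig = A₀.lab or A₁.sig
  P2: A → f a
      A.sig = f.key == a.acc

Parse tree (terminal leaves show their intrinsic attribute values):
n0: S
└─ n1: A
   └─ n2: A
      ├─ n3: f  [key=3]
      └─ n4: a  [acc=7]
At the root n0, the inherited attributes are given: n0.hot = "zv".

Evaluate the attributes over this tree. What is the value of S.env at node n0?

false

1. n0.hot = "zv"  [given at root]
2. n1.pre = 3  [len(S.hot) + 1]
3. n1.fin = "zvq"  [S.hot ++ "q"]
4. n1.lab = true  [true]
5. n2.pre = -8  [-8]
6. n2.fin = "mzvq"  ["m" ++ A₀.fin]
7. n2.lab = true  [A₀.lab == true]
8. n3.key = 3  [terminal]
9. n4.acc = 7  [terminal]
10. n2.sig = false  [f.key == a.acc]
11. n1.sig = true  [A₀.lab or A₁.sig]
12. n0.off = false  [not A.sig]
13. n0.pre = 27  [len(S.hot) + 25]
14. n0.env = false  [not A.sig]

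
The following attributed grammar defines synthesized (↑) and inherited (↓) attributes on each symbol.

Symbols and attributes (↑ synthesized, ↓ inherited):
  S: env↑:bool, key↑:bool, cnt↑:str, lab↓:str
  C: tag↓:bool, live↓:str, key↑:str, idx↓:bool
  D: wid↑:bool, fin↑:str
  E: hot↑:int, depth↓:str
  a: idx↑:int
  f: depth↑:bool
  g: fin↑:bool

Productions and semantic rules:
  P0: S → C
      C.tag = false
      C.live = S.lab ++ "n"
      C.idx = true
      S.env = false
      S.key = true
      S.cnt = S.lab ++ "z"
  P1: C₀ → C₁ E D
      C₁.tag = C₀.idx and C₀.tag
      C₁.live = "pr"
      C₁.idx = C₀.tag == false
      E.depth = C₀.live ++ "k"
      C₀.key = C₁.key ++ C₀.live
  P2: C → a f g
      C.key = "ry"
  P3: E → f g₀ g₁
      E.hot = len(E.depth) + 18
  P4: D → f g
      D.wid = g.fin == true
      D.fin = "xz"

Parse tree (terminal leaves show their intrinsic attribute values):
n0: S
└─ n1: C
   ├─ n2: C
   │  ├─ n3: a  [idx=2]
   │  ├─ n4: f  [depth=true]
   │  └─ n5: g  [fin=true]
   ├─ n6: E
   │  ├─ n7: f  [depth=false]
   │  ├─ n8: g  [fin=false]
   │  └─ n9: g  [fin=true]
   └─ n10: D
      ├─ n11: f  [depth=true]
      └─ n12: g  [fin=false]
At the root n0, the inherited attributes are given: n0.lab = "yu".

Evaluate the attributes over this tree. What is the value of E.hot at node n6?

1. n0.lab = "yu"  [given at root]
2. n1.tag = false  [false]
3. n1.live = "yun"  [S.lab ++ "n"]
4. n1.idx = true  [true]
5. n2.tag = false  [C₀.idx and C₀.tag]
6. n2.live = "pr"  ["pr"]
7. n2.idx = true  [C₀.tag == false]
8. n3.idx = 2  [terminal]
9. n4.depth = true  [terminal]
10. n5.fin = true  [terminal]
11. n2.key = "ry"  ["ry"]
12. n6.depth = "yunk"  [C₀.live ++ "k"]
13. n7.depth = false  [terminal]
14. n8.fin = false  [terminal]
15. n9.fin = true  [terminal]
16. n6.hot = 22  [len(E.depth) + 18]
17. n11.depth = true  [terminal]
18. n12.fin = false  [terminal]
19. n10.wid = false  [g.fin == true]
20. n10.fin = "xz"  ["xz"]
21. n1.key = "ryyun"  [C₁.key ++ C₀.live]
22. n0.env = false  [false]
23. n0.key = true  [true]
24. n0.cnt = "yuz"  [S.lab ++ "z"]

22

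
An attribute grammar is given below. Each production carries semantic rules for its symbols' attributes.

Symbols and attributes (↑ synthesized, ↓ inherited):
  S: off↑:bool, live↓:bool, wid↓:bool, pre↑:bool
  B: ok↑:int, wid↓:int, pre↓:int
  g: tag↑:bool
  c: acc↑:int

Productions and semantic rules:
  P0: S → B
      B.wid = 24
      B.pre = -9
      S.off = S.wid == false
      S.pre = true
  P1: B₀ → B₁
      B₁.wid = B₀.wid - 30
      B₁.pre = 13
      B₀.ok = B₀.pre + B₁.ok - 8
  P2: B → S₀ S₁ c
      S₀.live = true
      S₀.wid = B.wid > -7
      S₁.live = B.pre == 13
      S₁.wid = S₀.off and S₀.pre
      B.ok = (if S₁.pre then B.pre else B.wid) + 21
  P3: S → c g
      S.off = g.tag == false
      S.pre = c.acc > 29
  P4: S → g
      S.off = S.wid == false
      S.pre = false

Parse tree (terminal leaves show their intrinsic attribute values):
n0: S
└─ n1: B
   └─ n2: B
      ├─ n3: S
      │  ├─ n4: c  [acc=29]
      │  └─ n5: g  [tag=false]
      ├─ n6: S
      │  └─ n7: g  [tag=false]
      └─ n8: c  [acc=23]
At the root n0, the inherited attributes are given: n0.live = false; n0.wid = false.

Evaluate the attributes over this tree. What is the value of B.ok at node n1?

-2

1. n0.live = false  [given at root]
2. n0.wid = false  [given at root]
3. n1.wid = 24  [24]
4. n1.pre = -9  [-9]
5. n2.wid = -6  [B₀.wid - 30]
6. n2.pre = 13  [13]
7. n3.live = true  [true]
8. n3.wid = true  [B.wid > -7]
9. n4.acc = 29  [terminal]
10. n5.tag = false  [terminal]
11. n3.off = true  [g.tag == false]
12. n3.pre = false  [c.acc > 29]
13. n6.live = true  [B.pre == 13]
14. n6.wid = false  [S₀.off and S₀.pre]
15. n7.tag = false  [terminal]
16. n6.off = true  [S.wid == false]
17. n6.pre = false  [false]
18. n8.acc = 23  [terminal]
19. n2.ok = 15  [(if S₁.pre then B.pre else B.wid) + 21]
20. n1.ok = -2  [B₀.pre + B₁.ok - 8]
21. n0.off = true  [S.wid == false]
22. n0.pre = true  [true]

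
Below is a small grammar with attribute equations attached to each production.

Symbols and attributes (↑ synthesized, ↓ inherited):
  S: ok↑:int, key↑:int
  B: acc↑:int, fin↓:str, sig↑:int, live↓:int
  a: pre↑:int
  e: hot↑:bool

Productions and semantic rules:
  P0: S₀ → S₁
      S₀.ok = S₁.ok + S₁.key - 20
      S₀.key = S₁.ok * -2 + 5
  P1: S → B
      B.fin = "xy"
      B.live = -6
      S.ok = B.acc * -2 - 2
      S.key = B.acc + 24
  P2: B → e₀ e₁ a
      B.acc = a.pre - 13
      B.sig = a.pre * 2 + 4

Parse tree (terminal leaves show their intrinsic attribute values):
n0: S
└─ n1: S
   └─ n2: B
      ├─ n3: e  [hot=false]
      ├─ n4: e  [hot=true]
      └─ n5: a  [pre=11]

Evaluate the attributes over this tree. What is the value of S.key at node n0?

1

1. n2.fin = "xy"  ["xy"]
2. n2.live = -6  [-6]
3. n3.hot = false  [terminal]
4. n4.hot = true  [terminal]
5. n5.pre = 11  [terminal]
6. n2.acc = -2  [a.pre - 13]
7. n2.sig = 26  [a.pre * 2 + 4]
8. n1.ok = 2  [B.acc * -2 - 2]
9. n1.key = 22  [B.acc + 24]
10. n0.ok = 4  [S₁.ok + S₁.key - 20]
11. n0.key = 1  [S₁.ok * -2 + 5]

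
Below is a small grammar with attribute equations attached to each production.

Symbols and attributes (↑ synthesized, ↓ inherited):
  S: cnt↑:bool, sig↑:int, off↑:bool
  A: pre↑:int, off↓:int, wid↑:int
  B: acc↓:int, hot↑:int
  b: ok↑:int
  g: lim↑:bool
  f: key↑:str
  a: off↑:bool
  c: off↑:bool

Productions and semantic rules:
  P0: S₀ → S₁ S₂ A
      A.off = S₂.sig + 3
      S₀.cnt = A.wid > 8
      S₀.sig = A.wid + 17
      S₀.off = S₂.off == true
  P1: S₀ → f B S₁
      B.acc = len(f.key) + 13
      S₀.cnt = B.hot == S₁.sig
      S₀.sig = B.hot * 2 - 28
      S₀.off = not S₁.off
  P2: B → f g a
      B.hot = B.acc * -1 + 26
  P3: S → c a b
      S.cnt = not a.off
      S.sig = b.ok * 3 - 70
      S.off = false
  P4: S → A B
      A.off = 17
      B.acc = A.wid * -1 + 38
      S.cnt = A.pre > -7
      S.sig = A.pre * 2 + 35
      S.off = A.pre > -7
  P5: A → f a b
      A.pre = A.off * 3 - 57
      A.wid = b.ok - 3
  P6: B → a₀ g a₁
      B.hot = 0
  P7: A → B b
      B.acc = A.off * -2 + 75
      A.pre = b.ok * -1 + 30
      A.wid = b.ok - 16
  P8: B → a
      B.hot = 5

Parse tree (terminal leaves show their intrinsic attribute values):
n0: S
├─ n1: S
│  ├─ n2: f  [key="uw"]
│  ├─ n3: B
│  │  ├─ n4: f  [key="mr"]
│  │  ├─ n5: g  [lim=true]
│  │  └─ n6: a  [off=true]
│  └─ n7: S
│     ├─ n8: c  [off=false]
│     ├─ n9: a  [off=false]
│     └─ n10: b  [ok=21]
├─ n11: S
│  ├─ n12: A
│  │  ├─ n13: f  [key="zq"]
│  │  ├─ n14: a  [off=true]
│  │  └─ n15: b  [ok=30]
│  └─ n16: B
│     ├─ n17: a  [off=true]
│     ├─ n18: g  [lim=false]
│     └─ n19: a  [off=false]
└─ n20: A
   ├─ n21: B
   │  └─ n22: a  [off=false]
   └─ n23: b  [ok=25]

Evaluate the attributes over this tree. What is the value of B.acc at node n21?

1. n2.key = "uw"  [terminal]
2. n3.acc = 15  [len(f.key) + 13]
3. n4.key = "mr"  [terminal]
4. n5.lim = true  [terminal]
5. n6.off = true  [terminal]
6. n3.hot = 11  [B.acc * -1 + 26]
7. n8.off = false  [terminal]
8. n9.off = false  [terminal]
9. n10.ok = 21  [terminal]
10. n7.cnt = true  [not a.off]
11. n7.sig = -7  [b.ok * 3 - 70]
12. n7.off = false  [false]
13. n1.cnt = false  [B.hot == S₁.sig]
14. n1.sig = -6  [B.hot * 2 - 28]
15. n1.off = true  [not S₁.off]
16. n12.off = 17  [17]
17. n13.key = "zq"  [terminal]
18. n14.off = true  [terminal]
19. n15.ok = 30  [terminal]
20. n12.pre = -6  [A.off * 3 - 57]
21. n12.wid = 27  [b.ok - 3]
22. n16.acc = 11  [A.wid * -1 + 38]
23. n17.off = true  [terminal]
24. n18.lim = false  [terminal]
25. n19.off = false  [terminal]
26. n16.hot = 0  [0]
27. n11.cnt = true  [A.pre > -7]
28. n11.sig = 23  [A.pre * 2 + 35]
29. n11.off = true  [A.pre > -7]
30. n20.off = 26  [S₂.sig + 3]
31. n21.acc = 23  [A.off * -2 + 75]
32. n22.off = false  [terminal]
33. n21.hot = 5  [5]
34. n23.ok = 25  [terminal]
35. n20.pre = 5  [b.ok * -1 + 30]
36. n20.wid = 9  [b.ok - 16]
37. n0.cnt = true  [A.wid > 8]
38. n0.sig = 26  [A.wid + 17]
39. n0.off = true  [S₂.off == true]

23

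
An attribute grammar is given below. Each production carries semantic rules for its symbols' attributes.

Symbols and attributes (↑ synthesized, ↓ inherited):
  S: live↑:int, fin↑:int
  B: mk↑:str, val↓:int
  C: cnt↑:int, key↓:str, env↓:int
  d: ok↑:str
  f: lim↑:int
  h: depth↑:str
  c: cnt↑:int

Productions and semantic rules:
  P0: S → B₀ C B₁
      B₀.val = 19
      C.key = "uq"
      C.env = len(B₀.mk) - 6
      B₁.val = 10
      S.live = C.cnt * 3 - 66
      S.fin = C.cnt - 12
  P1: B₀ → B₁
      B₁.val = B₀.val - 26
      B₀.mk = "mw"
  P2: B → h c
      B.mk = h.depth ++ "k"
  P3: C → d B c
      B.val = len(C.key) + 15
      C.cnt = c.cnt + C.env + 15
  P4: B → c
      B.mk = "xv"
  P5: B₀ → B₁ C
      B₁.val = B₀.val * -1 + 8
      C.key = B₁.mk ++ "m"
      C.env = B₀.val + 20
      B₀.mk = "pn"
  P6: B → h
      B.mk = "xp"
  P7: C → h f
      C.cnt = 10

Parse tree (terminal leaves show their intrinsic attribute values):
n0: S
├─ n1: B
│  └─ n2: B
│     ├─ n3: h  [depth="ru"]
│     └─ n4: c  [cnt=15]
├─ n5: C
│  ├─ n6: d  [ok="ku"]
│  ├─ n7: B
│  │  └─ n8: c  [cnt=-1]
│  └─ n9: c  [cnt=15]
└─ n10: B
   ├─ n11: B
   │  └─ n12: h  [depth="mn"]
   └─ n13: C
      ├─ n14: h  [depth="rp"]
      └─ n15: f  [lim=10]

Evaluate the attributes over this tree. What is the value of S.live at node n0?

12

1. n1.val = 19  [19]
2. n2.val = -7  [B₀.val - 26]
3. n3.depth = "ru"  [terminal]
4. n4.cnt = 15  [terminal]
5. n2.mk = "ruk"  [h.depth ++ "k"]
6. n1.mk = "mw"  ["mw"]
7. n5.key = "uq"  ["uq"]
8. n5.env = -4  [len(B₀.mk) - 6]
9. n6.ok = "ku"  [terminal]
10. n7.val = 17  [len(C.key) + 15]
11. n8.cnt = -1  [terminal]
12. n7.mk = "xv"  ["xv"]
13. n9.cnt = 15  [terminal]
14. n5.cnt = 26  [c.cnt + C.env + 15]
15. n10.val = 10  [10]
16. n11.val = -2  [B₀.val * -1 + 8]
17. n12.depth = "mn"  [terminal]
18. n11.mk = "xp"  ["xp"]
19. n13.key = "xpm"  [B₁.mk ++ "m"]
20. n13.env = 30  [B₀.val + 20]
21. n14.depth = "rp"  [terminal]
22. n15.lim = 10  [terminal]
23. n13.cnt = 10  [10]
24. n10.mk = "pn"  ["pn"]
25. n0.live = 12  [C.cnt * 3 - 66]
26. n0.fin = 14  [C.cnt - 12]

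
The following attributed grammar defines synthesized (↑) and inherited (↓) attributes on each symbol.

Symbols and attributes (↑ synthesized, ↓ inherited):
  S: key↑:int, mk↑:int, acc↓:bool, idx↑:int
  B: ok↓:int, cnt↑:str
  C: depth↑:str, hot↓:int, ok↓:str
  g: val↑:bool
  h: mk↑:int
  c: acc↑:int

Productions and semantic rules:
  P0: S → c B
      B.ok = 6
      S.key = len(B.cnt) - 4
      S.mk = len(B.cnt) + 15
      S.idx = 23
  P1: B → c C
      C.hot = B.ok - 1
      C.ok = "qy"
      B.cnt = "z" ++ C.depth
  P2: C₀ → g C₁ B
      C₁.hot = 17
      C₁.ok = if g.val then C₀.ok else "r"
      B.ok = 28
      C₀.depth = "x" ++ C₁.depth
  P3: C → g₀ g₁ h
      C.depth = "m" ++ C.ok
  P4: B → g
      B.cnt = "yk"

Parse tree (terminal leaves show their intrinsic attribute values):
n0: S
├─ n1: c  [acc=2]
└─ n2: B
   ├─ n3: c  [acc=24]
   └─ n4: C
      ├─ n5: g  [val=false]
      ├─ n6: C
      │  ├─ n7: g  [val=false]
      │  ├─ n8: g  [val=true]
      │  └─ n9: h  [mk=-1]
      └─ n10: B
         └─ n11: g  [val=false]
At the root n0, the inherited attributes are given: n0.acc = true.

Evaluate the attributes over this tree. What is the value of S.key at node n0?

1. n0.acc = true  [given at root]
2. n1.acc = 2  [terminal]
3. n2.ok = 6  [6]
4. n3.acc = 24  [terminal]
5. n4.hot = 5  [B.ok - 1]
6. n4.ok = "qy"  ["qy"]
7. n5.val = false  [terminal]
8. n6.hot = 17  [17]
9. n6.ok = "r"  [if g.val then C₀.ok else "r"]
10. n7.val = false  [terminal]
11. n8.val = true  [terminal]
12. n9.mk = -1  [terminal]
13. n6.depth = "mr"  ["m" ++ C.ok]
14. n10.ok = 28  [28]
15. n11.val = false  [terminal]
16. n10.cnt = "yk"  ["yk"]
17. n4.depth = "xmr"  ["x" ++ C₁.depth]
18. n2.cnt = "zxmr"  ["z" ++ C.depth]
19. n0.key = 0  [len(B.cnt) - 4]
20. n0.mk = 19  [len(B.cnt) + 15]
21. n0.idx = 23  [23]

0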